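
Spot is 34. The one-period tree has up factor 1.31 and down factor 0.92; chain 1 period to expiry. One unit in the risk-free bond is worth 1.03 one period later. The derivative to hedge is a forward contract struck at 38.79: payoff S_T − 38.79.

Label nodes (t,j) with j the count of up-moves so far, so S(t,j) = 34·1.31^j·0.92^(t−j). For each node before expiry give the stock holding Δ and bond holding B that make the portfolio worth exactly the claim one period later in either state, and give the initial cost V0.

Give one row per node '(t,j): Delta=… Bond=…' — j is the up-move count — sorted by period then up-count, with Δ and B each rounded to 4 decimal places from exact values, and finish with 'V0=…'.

(0,0): Delta=1.0000 Bond=-37.6602
V0=-3.6602

The replicating-portfolio and risk-neutral prices coincide; use p* = (1.03−0.92)/(1.31−0.92) = 0.2821 for the latter.
Terminal payoffs: V(1,0)=-7.5100, V(1,1)=5.7500
(0,0): S=34.0000. Δ = (V_up−V_dn)/(S_up−S_dn) = (5.7500−-7.5100)/(44.5400−31.2800) = 1.0000. V = [p*·5.7500 + (1−p*)·-7.5100]/1.03 = -3.6602. B = V − Δ·S = -37.6602.
Root portfolio cost Δ·34+B reproduces V0=-3.6602.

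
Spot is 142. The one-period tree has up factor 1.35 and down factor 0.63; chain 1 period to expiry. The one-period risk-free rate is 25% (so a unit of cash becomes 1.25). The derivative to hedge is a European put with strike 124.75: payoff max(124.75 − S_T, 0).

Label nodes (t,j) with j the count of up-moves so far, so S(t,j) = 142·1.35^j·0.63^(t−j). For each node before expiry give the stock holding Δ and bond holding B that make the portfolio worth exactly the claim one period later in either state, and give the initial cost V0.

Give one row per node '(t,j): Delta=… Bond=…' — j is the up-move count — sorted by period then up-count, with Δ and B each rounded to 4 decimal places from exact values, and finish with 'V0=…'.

(0,0): Delta=-0.3452 Bond=52.9350
V0=3.9211

Risk-neutral probability p* = (R−d)/(u−d) = (1.25−0.63)/(1.35−0.63) = 0.8611.
Terminal values V(1,·): V(1,0)=35.2900, V(1,1)=0.0000
(0,0): S=142.0000. Δ = (V_up−V_dn)/(S_up−S_dn) = (0.0000−35.2900)/(191.7000−89.4600) = -0.3452. V = [p*·0.0000 + (1−p*)·35.2900]/1.25 = 3.9211. B = V − Δ·S = 52.9350.
Each (Δ,B) replicates both successor values, so the strategy is self-financing and V0 is arbitrage-free.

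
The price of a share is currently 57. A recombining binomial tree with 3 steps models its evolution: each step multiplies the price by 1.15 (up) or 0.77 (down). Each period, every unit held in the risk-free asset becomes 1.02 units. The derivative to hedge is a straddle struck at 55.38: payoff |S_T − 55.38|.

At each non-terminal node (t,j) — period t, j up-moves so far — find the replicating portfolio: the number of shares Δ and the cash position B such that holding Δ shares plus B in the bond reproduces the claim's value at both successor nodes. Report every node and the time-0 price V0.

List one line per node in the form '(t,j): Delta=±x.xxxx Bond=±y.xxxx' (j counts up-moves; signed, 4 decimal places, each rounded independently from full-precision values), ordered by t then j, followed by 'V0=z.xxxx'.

Risk-neutral probability p* = (R−d)/(u−d) = (1.02−0.77)/(1.15−0.77) = 0.6579.
At expiry t=3: V(3,0)=29.3576, V(3,1)=16.5154, V(3,2)=2.6645, V(3,3)=31.3099
  t=2,j=0: stock 33.7953 → up 38.8646 (V=16.5154), down 26.0224 (V=29.3576). Price 20.4988; hedge Δ=-1.0000, bond B=54.2941.
  t=2,j=1: stock 50.4735 → up 58.0445 (V=2.6645), down 38.8646 (V=16.5154). Price 7.2578; hedge Δ=-0.7222, bond B=43.7075.
  t=2,j=2: stock 75.3825 → up 86.6899 (V=31.3099), down 58.0445 (V=2.6645). Price 21.0884; hedge Δ=1.0000, bond B=-54.2941.
  t=1,j=0: stock 43.8900 → up 50.4735 (V=7.2578), down 33.7953 (V=20.4988). Price 11.5565; hedge Δ=-0.7939, bond B=46.4012.
  t=1,j=1: stock 65.5500 → up 75.3825 (V=21.0884), down 50.4735 (V=7.2578). Price 16.0362; hedge Δ=0.5552, bond B=-20.3600.
  t=0,j=0: stock 57.0000 → up 65.5500 (V=16.0362), down 43.8900 (V=11.5565). Price 14.2193; hedge Δ=0.2068, bond B=2.4307.
Check: Δ(0,0)·S0 + B(0,0) = 14.2193 = V0.

(0,0): Delta=0.2068 Bond=2.4307
(1,0): Delta=-0.7939 Bond=46.4012
(1,1): Delta=0.5552 Bond=-20.3600
(2,0): Delta=-1.0000 Bond=54.2941
(2,1): Delta=-0.7222 Bond=43.7075
(2,2): Delta=1.0000 Bond=-54.2941
V0=14.2193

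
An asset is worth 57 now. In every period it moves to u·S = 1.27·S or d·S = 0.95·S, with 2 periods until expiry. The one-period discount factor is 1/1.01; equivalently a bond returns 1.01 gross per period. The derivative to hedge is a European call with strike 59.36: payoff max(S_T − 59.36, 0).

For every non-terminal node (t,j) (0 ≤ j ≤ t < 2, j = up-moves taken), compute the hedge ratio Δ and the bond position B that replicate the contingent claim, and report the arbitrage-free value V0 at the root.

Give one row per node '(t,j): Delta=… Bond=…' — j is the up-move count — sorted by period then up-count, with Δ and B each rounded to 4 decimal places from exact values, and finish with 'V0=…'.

The replicating-portfolio and risk-neutral prices coincide; use p* = (1.01−0.95)/(1.27−0.95) = 0.1875 for the latter.
Payoff layer (t=2): V(2,0)=0.0000, V(2,1)=9.4105, V(2,2)=32.5753
  t=1,j=0: stock 54.1500 → up 68.7705 (V=9.4105), down 51.4425 (V=0.0000). Price 1.7470; hedge Δ=0.5431, bond B=-27.6608.
  t=1,j=1: stock 72.3900 → up 91.9353 (V=32.5753), down 68.7705 (V=9.4105). Price 13.6177; hedge Δ=1.0000, bond B=-58.7723.
  t=0,j=0: stock 57.0000 → up 72.3900 (V=13.6177), down 54.1500 (V=1.7470). Price 3.9334; hedge Δ=0.6508, bond B=-33.1626.
Check: Δ(0,0)·S0 + B(0,0) = 3.9334 = V0.

(0,0): Delta=0.6508 Bond=-33.1626
(1,0): Delta=0.5431 Bond=-27.6608
(1,1): Delta=1.0000 Bond=-58.7723
V0=3.9334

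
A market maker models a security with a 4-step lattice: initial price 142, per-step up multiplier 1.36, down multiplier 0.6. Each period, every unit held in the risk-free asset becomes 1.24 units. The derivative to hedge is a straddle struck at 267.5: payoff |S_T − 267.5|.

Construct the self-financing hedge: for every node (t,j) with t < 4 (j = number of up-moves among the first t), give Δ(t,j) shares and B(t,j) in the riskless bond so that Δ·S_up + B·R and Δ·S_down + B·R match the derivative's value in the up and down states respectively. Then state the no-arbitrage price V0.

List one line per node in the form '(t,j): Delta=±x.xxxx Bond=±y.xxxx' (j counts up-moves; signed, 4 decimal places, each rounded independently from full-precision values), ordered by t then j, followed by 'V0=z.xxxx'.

The replicating-portfolio and risk-neutral prices coincide; use p* = (1.24−0.6)/(1.36−0.6) = 0.8421 for the latter.
Terminal values V(4,·): V(4,0)=249.0968, V(4,1)=225.7861, V(4,2)=172.9484, V(4,3)=53.1831, V(4,4)=218.2849
(3,0): S=30.6720. Δ = (V_up−V_dn)/(S_up−S_dn) = (225.7861−249.0968)/(41.7139−18.4032) = -1.0000. V = [p*·225.7861 + (1−p*)·249.0968]/1.24 = 185.0538. B = V − Δ·S = 215.7258.
(3,1): S=69.5232. Δ = (V_up−V_dn)/(S_up−S_dn) = (172.9484−225.7861)/(94.5516−41.7139) = -1.0000. V = [p*·172.9484 + (1−p*)·225.7861]/1.24 = 146.2026. B = V − Δ·S = 215.7258.
(3,2): S=157.5859. Δ = (V_up−V_dn)/(S_up−S_dn) = (53.1831−172.9484)/(214.3169−94.5516) = -1.0000. V = [p*·53.1831 + (1−p*)·172.9484]/1.24 = 58.1399. B = V − Δ·S = 215.7258.
(3,3): S=357.1948. Δ = (V_up−V_dn)/(S_up−S_dn) = (218.2849−53.1831)/(485.7849−214.3169) = 0.6082. V = [p*·218.2849 + (1−p*)·53.1831]/1.24 = 155.0130. B = V − Δ·S = -62.2261.
(2,0): S=51.1200. Δ = (V_up−V_dn)/(S_up−S_dn) = (146.2026−185.0538)/(69.5232−30.6720) = -1.0000. V = [p*·146.2026 + (1−p*)·185.0538]/1.24 = 122.8524. B = V − Δ·S = 173.9724.
(2,1): S=115.8720. Δ = (V_up−V_dn)/(S_up−S_dn) = (58.1399−146.2026)/(157.5859−69.5232) = -1.0000. V = [p*·58.1399 + (1−p*)·146.2026]/1.24 = 58.1004. B = V − Δ·S = 173.9724.
(2,2): S=262.6432. Δ = (V_up−V_dn)/(S_up−S_dn) = (155.0130−58.1399)/(357.1948−157.5859) = 0.4853. V = [p*·155.0130 + (1−p*)·58.1399]/1.24 = 112.6752. B = V − Δ·S = -14.7895.
(1,0): S=85.2000. Δ = (V_up−V_dn)/(S_up−S_dn) = (58.1004−122.8524)/(115.8720−51.1200) = -1.0000. V = [p*·58.1004 + (1−p*)·122.8524]/1.24 = 55.1003. B = V − Δ·S = 140.3003.
(1,1): S=193.1200. Δ = (V_up−V_dn)/(S_up−S_dn) = (112.6752−58.1004)/(262.6432−115.8720) = 0.3718. V = [p*·112.6752 + (1−p*)·58.1004]/1.24 = 83.9179. B = V − Δ·S = 12.1089.
(0,0): S=142.0000. Δ = (V_up−V_dn)/(S_up−S_dn) = (83.9179−55.1003)/(193.1200−85.2000) = 0.2670. V = [p*·83.9179 + (1−p*)·55.1003]/1.24 = 64.0062. B = V − Δ·S = 26.0884.
Check: Δ(0,0)·S0 + B(0,0) = 64.0062 = V0.

(0,0): Delta=0.2670 Bond=26.0884
(1,0): Delta=-1.0000 Bond=140.3003
(1,1): Delta=0.3718 Bond=12.1089
(2,0): Delta=-1.0000 Bond=173.9724
(2,1): Delta=-1.0000 Bond=173.9724
(2,2): Delta=0.4853 Bond=-14.7895
(3,0): Delta=-1.0000 Bond=215.7258
(3,1): Delta=-1.0000 Bond=215.7258
(3,2): Delta=-1.0000 Bond=215.7258
(3,3): Delta=0.6082 Bond=-62.2261
V0=64.0062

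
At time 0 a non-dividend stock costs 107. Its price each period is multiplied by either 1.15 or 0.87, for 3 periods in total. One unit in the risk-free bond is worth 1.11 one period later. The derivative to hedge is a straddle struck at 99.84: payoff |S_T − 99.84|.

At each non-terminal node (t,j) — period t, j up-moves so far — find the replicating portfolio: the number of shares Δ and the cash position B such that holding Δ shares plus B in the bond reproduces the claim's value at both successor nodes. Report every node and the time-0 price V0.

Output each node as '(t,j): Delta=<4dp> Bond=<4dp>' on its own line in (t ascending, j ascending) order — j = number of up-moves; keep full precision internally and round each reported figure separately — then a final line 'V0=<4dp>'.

(0,0): Delta=0.8860 Bond=-60.1623
(1,0): Delta=0.3789 Bond=-19.5735
(1,1): Delta=0.9499 Bond=-74.6479
(2,0): Delta=-1.0000 Bond=89.9459
(2,1): Delta=0.5527 Bond=-40.3387
(2,2): Delta=1.0000 Bond=-89.9459
V0=34.6376

Risk-neutral probability p* = (R−d)/(u−d) = (1.11−0.87)/(1.15−0.87) = 0.8571.
Terminal payoffs: V(3,0)=29.3802, V(3,1)=6.7035, V(3,2)=23.2715, V(3,3)=62.8936
Node (2,0) S=80.9883: V=(p*·6.7035+(1−p*)·29.3802)/1.11=8.9576; Δ=(6.7035−29.3802)/(93.1365−70.4598)=-1.0000; B=V−Δ·S=89.9459
Node (2,1) S=107.0535: V=(p*·23.2715+(1−p*)·6.7035)/1.11=18.8330; Δ=(23.2715−6.7035)/(123.1115−93.1365)=0.5527; B=V−Δ·S=-40.3387
Node (2,2) S=141.5075: V=(p*·62.8936+(1−p*)·23.2715)/1.11=51.5616; Δ=(62.8936−23.2715)/(162.7336−123.1115)=1.0000; B=V−Δ·S=-89.9459
Node (1,0) S=93.0900: V=(p*·18.8330+(1−p*)·8.9576)/1.11=15.6957; Δ=(18.8330−8.9576)/(107.0535−80.9883)=0.3789; B=V−Δ·S=-19.5735
Node (1,1) S=123.0500: V=(p*·51.5616+(1−p*)·18.8330)/1.11=42.2397; Δ=(51.5616−18.8330)/(141.5075−107.0535)=0.9499; B=V−Δ·S=-74.6479
Node (0,0) S=107.0000: V=(p*·42.2397+(1−p*)·15.6957)/1.11=34.6376; Δ=(42.2397−15.6957)/(123.0500−93.0900)=0.8860; B=V−Δ·S=-60.1623
Root portfolio cost Δ·107+B reproduces V0=34.6376.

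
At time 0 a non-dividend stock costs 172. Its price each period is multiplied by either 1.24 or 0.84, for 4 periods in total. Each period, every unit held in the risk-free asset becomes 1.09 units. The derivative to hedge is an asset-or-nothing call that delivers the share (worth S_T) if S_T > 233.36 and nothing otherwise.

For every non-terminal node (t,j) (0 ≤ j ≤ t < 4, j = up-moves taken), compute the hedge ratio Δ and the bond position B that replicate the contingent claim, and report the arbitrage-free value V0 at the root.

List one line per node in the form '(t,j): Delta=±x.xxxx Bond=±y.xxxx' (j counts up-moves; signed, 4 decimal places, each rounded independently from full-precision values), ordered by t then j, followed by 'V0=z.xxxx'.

Under the risk-neutral measure, an up-move has probability p* = (R−d)/(u−d) = 0.6250 and values discount at R = 1.09.
Terminal payoffs: V(4,0)=0.0000, V(4,1)=0.0000, V(4,2)=0.0000, V(4,3)=275.4690, V(4,4)=406.6448
Node (3,0) S=101.9451: V=(p*·0.0000+(1−p*)·0.0000)/1.09=0.0000; Δ=(0.0000−0.0000)/(126.4119−85.6339)=0.0000; B=V−Δ·S=0.0000
Node (3,1) S=150.4904: V=(p*·0.0000+(1−p*)·0.0000)/1.09=0.0000; Δ=(0.0000−0.0000)/(186.6081−126.4119)=0.0000; B=V−Δ·S=0.0000
Node (3,2) S=222.1524: V=(p*·275.4690+(1−p*)·0.0000)/1.09=157.9524; Δ=(275.4690−0.0000)/(275.4690−186.6081)=3.1000; B=V−Δ·S=-530.7202
Node (3,3) S=327.9393: V=(p*·406.6448+(1−p*)·275.4690)/1.09=327.9393; Δ=(406.6448−275.4690)/(406.6448−275.4690)=1.0000; B=V−Δ·S=0.0000
Node (2,0) S=121.3632: V=(p*·0.0000+(1−p*)·0.0000)/1.09=0.0000; Δ=(0.0000−0.0000)/(150.4904−101.9451)=0.0000; B=V−Δ·S=0.0000
Node (2,1) S=179.1552: V=(p*·157.9524+(1−p*)·0.0000)/1.09=90.5691; Δ=(157.9524−0.0000)/(222.1524−150.4904)=2.2041; B=V−Δ·S=-304.3120
Node (2,2) S=264.4672: V=(p*·327.9393+(1−p*)·157.9524)/1.09=242.3800; Δ=(327.9393−157.9524)/(327.9393−222.1524)=1.6069; B=V−Δ·S=-182.5872
Node (1,0) S=144.4800: V=(p*·90.5691+(1−p*)·0.0000)/1.09=51.9318; Δ=(90.5691−0.0000)/(179.1552−121.3632)=1.5672; B=V−Δ·S=-174.4908
Node (1,1) S=213.2800: V=(p*·242.3800+(1−p*)·90.5691)/1.09=170.1385; Δ=(242.3800−90.5691)/(264.4672−179.1552)=1.7795; B=V−Δ·S=-209.3890
Node (0,0) S=172.0000: V=(p*·170.1385+(1−p*)·51.9318)/1.09=115.4229; Δ=(170.1385−51.9318)/(213.2800−144.4800)=1.7181; B=V−Δ·S=-180.0938
The time-0 hedge costs 115.4229, which is the no-arbitrage price.

(0,0): Delta=1.7181 Bond=-180.0938
(1,0): Delta=1.5672 Bond=-174.4908
(1,1): Delta=1.7795 Bond=-209.3890
(2,0): Delta=0.0000 Bond=0.0000
(2,1): Delta=2.2041 Bond=-304.3120
(2,2): Delta=1.6069 Bond=-182.5872
(3,0): Delta=0.0000 Bond=0.0000
(3,1): Delta=0.0000 Bond=0.0000
(3,2): Delta=3.1000 Bond=-530.7202
(3,3): Delta=1.0000 Bond=0.0000
V0=115.4229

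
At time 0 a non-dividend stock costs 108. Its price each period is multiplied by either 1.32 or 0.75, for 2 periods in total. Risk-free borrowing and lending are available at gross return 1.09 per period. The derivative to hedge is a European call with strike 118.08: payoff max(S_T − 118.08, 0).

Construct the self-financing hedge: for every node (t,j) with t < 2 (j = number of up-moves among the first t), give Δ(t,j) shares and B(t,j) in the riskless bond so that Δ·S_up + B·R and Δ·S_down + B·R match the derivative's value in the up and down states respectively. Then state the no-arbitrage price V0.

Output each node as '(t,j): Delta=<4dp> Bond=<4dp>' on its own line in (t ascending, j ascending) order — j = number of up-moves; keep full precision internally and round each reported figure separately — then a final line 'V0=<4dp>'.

Under the risk-neutral measure, an up-move has probability p* = (R−d)/(u−d) = 0.5965 and values discount at R = 1.09.
At expiry t=2: V(2,0)=0.0000, V(2,1)=0.0000, V(2,2)=70.0992
(1,0): S=81.0000. Δ = (V_up−V_dn)/(S_up−S_dn) = (0.0000−0.0000)/(106.9200−60.7500) = 0.0000. V = [p*·0.0000 + (1−p*)·0.0000]/1.09 = 0.0000. B = V − Δ·S = 0.0000.
(1,1): S=142.5600. Δ = (V_up−V_dn)/(S_up−S_dn) = (70.0992−0.0000)/(188.1792−106.9200) = 0.8627. V = [p*·70.0992 + (1−p*)·0.0000]/1.09 = 38.3611. B = V − Δ·S = -84.6200.
(0,0): S=108.0000. Δ = (V_up−V_dn)/(S_up−S_dn) = (38.3611−0.0000)/(142.5600−81.0000) = 0.6231. V = [p*·38.3611 + (1−p*)·0.0000]/1.09 = 20.9927. B = V − Δ·S = -46.3074.
Each (Δ,B) replicates both successor values, so the strategy is self-financing and V0 is arbitrage-free.

(0,0): Delta=0.6231 Bond=-46.3074
(1,0): Delta=0.0000 Bond=0.0000
(1,1): Delta=0.8627 Bond=-84.6200
V0=20.9927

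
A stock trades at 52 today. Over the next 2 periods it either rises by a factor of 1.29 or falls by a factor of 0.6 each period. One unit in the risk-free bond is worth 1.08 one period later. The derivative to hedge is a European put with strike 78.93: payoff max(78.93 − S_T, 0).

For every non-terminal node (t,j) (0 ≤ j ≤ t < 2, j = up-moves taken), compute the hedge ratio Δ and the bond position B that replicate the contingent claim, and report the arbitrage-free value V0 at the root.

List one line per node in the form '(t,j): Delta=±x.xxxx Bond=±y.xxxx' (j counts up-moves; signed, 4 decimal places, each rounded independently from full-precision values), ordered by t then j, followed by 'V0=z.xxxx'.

(0,0): Delta=-0.8635 Bond=63.7266
(1,0): Delta=-1.0000 Bond=73.0833
(1,1): Delta=-0.8357 Bond=66.9616
V0=18.8243

The replicating-portfolio and risk-neutral prices coincide; use p* = (1.08−0.6)/(1.29−0.6) = 0.6957 for the latter.
Terminal values V(2,·): V(2,0)=60.2100, V(2,1)=38.6820, V(2,2)=0.0000
(1,0): S=31.2000. Δ = (V_up−V_dn)/(S_up−S_dn) = (38.6820−60.2100)/(40.2480−18.7200) = -1.0000. V = [p*·38.6820 + (1−p*)·60.2100]/1.08 = 41.8833. B = V − Δ·S = 73.0833.
(1,1): S=67.0800. Δ = (V_up−V_dn)/(S_up−S_dn) = (0.0000−38.6820)/(86.5332−40.2480) = -0.8357. V = [p*·0.0000 + (1−p*)·38.6820]/1.08 = 10.9007. B = V − Δ·S = 66.9616.
(0,0): S=52.0000. Δ = (V_up−V_dn)/(S_up−S_dn) = (10.9007−41.8833)/(67.0800−31.2000) = -0.8635. V = [p*·10.9007 + (1−p*)·41.8833]/1.08 = 18.8243. B = V − Δ·S = 63.7266.
Check: Δ(0,0)·S0 + B(0,0) = 18.8243 = V0.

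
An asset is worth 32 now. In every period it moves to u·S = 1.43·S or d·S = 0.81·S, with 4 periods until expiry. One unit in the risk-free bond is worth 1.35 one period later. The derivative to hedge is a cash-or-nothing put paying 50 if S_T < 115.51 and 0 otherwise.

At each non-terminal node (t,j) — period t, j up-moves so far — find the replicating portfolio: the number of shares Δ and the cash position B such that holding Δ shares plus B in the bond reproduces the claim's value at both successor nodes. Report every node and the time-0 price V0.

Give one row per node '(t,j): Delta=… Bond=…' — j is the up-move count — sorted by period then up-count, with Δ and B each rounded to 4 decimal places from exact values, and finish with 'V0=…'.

No-arbitrage ⇒ martingale measure with p* = (R−d)/(u−d) = 0.8710.
Payoff layer (t=4): V(4,0)=50.0000, V(4,1)=50.0000, V(4,2)=50.0000, V(4,3)=50.0000, V(4,4)=0.0000
  t=3,j=0: stock 17.0061 → up 24.3187 (V=50.0000), down 13.7750 (V=50.0000). Price 37.0370; hedge Δ=0.0000, bond B=37.0370.
  t=3,j=1: stock 30.0231 → up 42.9331 (V=50.0000), down 24.3187 (V=50.0000). Price 37.0370; hedge Δ=0.0000, bond B=37.0370.
  t=3,j=2: stock 53.0038 → up 75.7954 (V=50.0000), down 42.9331 (V=50.0000). Price 37.0370; hedge Δ=0.0000, bond B=37.0370.
  t=3,j=3: stock 93.5746 → up 133.8117 (V=0.0000), down 75.7954 (V=50.0000). Price 4.7790; hedge Δ=-0.8618, bond B=85.4241.
  t=2,j=0: stock 20.9952 → up 30.0231 (V=37.0370), down 17.0061 (V=37.0370). Price 27.4348; hedge Δ=0.0000, bond B=27.4348.
  t=2,j=1: stock 37.0656 → up 53.0038 (V=37.0370), down 30.0231 (V=37.0370). Price 27.4348; hedge Δ=0.0000, bond B=27.4348.
  t=2,j=2: stock 65.4368 → up 93.5746 (V=4.7790), down 53.0038 (V=37.0370). Price 6.6232; hedge Δ=-0.7951, bond B=58.6523.
  t=1,j=0: stock 25.9200 → up 37.0656 (V=27.4348), down 20.9952 (V=27.4348). Price 20.3221; hedge Δ=0.0000, bond B=20.3221.
  t=1,j=1: stock 45.7600 → up 65.4368 (V=6.6232), down 37.0656 (V=27.4348). Price 6.8952; hedge Δ=-0.7335, bond B=40.4624.
  t=0,j=0: stock 32.0000 → up 45.7600 (V=6.8952), down 25.9200 (V=20.3221). Price 6.3909; hedge Δ=-0.6768, bond B=28.0472.
Self-financing check: at every node Δ·S+B equals the discounted successor values.

(0,0): Delta=-0.6768 Bond=28.0472
(1,0): Delta=0.0000 Bond=20.3221
(1,1): Delta=-0.7335 Bond=40.4624
(2,0): Delta=0.0000 Bond=27.4348
(2,1): Delta=0.0000 Bond=27.4348
(2,2): Delta=-0.7951 Bond=58.6523
(3,0): Delta=0.0000 Bond=37.0370
(3,1): Delta=0.0000 Bond=37.0370
(3,2): Delta=0.0000 Bond=37.0370
(3,3): Delta=-0.8618 Bond=85.4241
V0=6.3909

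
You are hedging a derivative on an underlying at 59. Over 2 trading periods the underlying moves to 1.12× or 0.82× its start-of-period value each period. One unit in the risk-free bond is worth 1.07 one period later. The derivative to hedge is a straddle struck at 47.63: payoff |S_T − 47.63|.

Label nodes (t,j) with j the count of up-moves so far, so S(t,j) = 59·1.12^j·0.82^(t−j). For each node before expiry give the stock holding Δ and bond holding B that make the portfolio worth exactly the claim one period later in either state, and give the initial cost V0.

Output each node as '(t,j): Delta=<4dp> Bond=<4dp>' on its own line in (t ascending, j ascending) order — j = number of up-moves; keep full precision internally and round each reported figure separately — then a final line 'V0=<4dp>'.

Under the risk-neutral measure, an up-move has probability p* = (R−d)/(u−d) = 0.8333 and values discount at R = 1.07.
Terminal values V(2,·): V(2,0)=7.9584, V(2,1)=6.5556, V(2,2)=26.3796
(1,0): S=48.3800. Δ = (V_up−V_dn)/(S_up−S_dn) = (6.5556−7.9584)/(54.1856−39.6716) = -0.0967. V = [p*·6.5556 + (1−p*)·7.9584]/1.07 = 6.3452. B = V − Δ·S = 11.0212.
(1,1): S=66.0800. Δ = (V_up−V_dn)/(S_up−S_dn) = (26.3796−6.5556)/(74.0096−54.1856) = 1.0000. V = [p*·26.3796 + (1−p*)·6.5556]/1.07 = 21.5660. B = V − Δ·S = -44.5140.
(0,0): S=59.0000. Δ = (V_up−V_dn)/(S_up−S_dn) = (21.5660−6.3452)/(66.0800−48.3800) = 0.8599. V = [p*·21.5660 + (1−p*)·6.3452]/1.07 = 17.7843. B = V − Δ·S = -32.9515.
Root portfolio cost Δ·59+B reproduces V0=17.7843.

(0,0): Delta=0.8599 Bond=-32.9515
(1,0): Delta=-0.0967 Bond=11.0212
(1,1): Delta=1.0000 Bond=-44.5140
V0=17.7843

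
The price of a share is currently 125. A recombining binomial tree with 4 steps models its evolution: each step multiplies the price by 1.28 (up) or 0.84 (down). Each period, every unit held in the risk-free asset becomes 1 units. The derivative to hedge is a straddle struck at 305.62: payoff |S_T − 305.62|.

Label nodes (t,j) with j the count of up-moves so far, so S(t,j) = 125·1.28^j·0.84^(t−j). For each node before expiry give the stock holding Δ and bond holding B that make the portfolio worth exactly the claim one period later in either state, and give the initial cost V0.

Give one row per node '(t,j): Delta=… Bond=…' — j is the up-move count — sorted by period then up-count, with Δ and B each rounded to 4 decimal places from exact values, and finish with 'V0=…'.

(0,0): Delta=-0.9477 Bond=300.1261
(1,0): Delta=-1.0000 Bond=305.6200
(1,1): Delta=-0.8876 Bond=290.5117
(2,0): Delta=-1.0000 Bond=305.6200
(2,1): Delta=-1.0000 Bond=305.6200
(2,2): Delta=-0.7585 Bond=264.0722
(3,0): Delta=-1.0000 Bond=305.6200
(3,1): Delta=-1.0000 Bond=305.6200
(3,2): Delta=-1.0000 Bond=305.6200
(3,3): Delta=-0.4811 Bond=191.3635
V0=181.6665

Since d<R<u, set p* = (R−d)/(u−d) = 0.3636; price each node as the discounted p*-expectation of its children.
At expiry t=4: V(4,0)=243.3861, V(4,1)=210.7874, V(4,2)=161.1131, V(4,3)=85.4190, V(4,4)=29.9243
  t=3,j=0: stock 74.0880 → up 94.8326 (V=210.7874), down 62.2339 (V=243.3861). Price 231.5320; hedge Δ=-1.0000, bond B=305.6200.
  t=3,j=1: stock 112.8960 → up 144.5069 (V=161.1131), down 94.8326 (V=210.7874). Price 192.7240; hedge Δ=-1.0000, bond B=305.6200.
  t=3,j=2: stock 172.0320 → up 220.2010 (V=85.4190), down 144.5069 (V=161.1131). Price 133.5880; hedge Δ=-1.0000, bond B=305.6200.
  t=3,j=3: stock 262.1440 → up 335.5443 (V=29.9243), down 220.2010 (V=85.4190). Price 65.2391; hedge Δ=-0.4811, bond B=191.3635.
  t=2,j=0: stock 88.2000 → up 112.8960 (V=192.7240), down 74.0880 (V=231.5320). Price 217.4200; hedge Δ=-1.0000, bond B=305.6200.
  t=2,j=1: stock 134.4000 → up 172.0320 (V=133.5880), down 112.8960 (V=192.7240). Price 171.2200; hedge Δ=-1.0000, bond B=305.6200.
  t=2,j=2: stock 204.8000 → up 262.1440 (V=65.2391), down 172.0320 (V=133.5880). Price 108.7339; hedge Δ=-0.7585, bond B=264.0722.
  t=1,j=0: stock 105.0000 → up 134.4000 (V=171.2200), down 88.2000 (V=217.4200). Price 200.6200; hedge Δ=-1.0000, bond B=305.6200.
  t=1,j=1: stock 160.0000 → up 204.8000 (V=108.7339), down 134.4000 (V=171.2200). Price 148.4978; hedge Δ=-0.8876, bond B=290.5117.
  t=0,j=0: stock 125.0000 → up 160.0000 (V=148.4978), down 105.0000 (V=200.6200). Price 181.6665; hedge Δ=-0.9477, bond B=300.1261.
Check: Δ(0,0)·S0 + B(0,0) = 181.6665 = V0.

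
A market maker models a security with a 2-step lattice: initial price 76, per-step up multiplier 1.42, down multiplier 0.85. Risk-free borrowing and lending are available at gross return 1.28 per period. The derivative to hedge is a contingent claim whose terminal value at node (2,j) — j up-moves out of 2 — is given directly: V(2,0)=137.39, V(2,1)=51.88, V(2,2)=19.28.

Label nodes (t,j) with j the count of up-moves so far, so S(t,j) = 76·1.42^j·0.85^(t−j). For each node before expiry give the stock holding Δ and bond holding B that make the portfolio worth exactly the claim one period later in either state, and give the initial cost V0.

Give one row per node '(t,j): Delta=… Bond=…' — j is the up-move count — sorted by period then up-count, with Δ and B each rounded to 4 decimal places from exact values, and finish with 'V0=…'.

(0,0): Delta=-0.8223 Bond=85.9837
(1,0): Delta=-2.3223 Bond=206.9570
(1,1): Delta=-0.5300 Bond=78.5110
V0=23.4899

Under the risk-neutral measure, an up-move has probability p* = (R−d)/(u−d) = 0.7544 and values discount at R = 1.28.
At expiry t=2: V(2,0)=137.3900, V(2,1)=51.8800, V(2,2)=19.2800
Node (1,0) S=64.6000: V=(p*·51.8800+(1−p*)·137.3900)/1.28=56.9394; Δ=(51.8800−137.3900)/(91.7320−54.9100)=-2.3223; B=V−Δ·S=206.9570
Node (1,1) S=107.9200: V=(p*·19.2800+(1−p*)·51.8800)/1.28=21.3180; Δ=(19.2800−51.8800)/(153.2464−91.7320)=-0.5300; B=V−Δ·S=78.5110
Node (0,0) S=76.0000: V=(p*·21.3180+(1−p*)·56.9394)/1.28=23.4899; Δ=(21.3180−56.9394)/(107.9200−64.6000)=-0.8223; B=V−Δ·S=85.9837
Check: Δ(0,0)·S0 + B(0,0) = 23.4899 = V0.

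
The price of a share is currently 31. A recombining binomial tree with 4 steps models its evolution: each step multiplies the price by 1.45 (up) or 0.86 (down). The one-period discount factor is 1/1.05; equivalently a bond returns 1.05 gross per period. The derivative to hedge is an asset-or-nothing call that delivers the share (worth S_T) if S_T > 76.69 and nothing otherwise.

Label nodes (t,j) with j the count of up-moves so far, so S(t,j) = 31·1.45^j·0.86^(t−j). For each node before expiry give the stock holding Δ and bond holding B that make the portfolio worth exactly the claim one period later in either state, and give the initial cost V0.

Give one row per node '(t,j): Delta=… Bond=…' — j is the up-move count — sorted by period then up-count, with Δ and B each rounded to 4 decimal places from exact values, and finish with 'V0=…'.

The replicating-portfolio and risk-neutral prices coincide; use p* = (1.05−0.86)/(1.45−0.86) = 0.3220 for the latter.
Terminal values V(4,·): V(4,0)=0.0000, V(4,1)=0.0000, V(4,2)=0.0000, V(4,3)=81.2763, V(4,4)=137.0357
(3,0): S=19.7177. Δ = (V_up−V_dn)/(S_up−S_dn) = (0.0000−0.0000)/(28.5907−16.9573) = 0.0000. V = [p*·0.0000 + (1−p*)·0.0000]/1.05 = 0.0000. B = V − Δ·S = 0.0000.
(3,1): S=33.2450. Δ = (V_up−V_dn)/(S_up−S_dn) = (0.0000−0.0000)/(48.2053−28.5907) = 0.0000. V = [p*·0.0000 + (1−p*)·0.0000]/1.05 = 0.0000. B = V − Δ·S = 0.0000.
(3,2): S=56.0526. Δ = (V_up−V_dn)/(S_up−S_dn) = (81.2763−0.0000)/(81.2763−48.2053) = 2.4576. V = [p*·81.2763 + (1−p*)·0.0000]/1.05 = 24.9274. B = V − Δ·S = -112.8291.
(3,3): S=94.5074. Δ = (V_up−V_dn)/(S_up−S_dn) = (137.0357−81.2763)/(137.0357−81.2763) = 1.0000. V = [p*·137.0357 + (1−p*)·81.2763]/1.05 = 94.5074. B = V − Δ·S = 0.0000.
(2,0): S=22.9276. Δ = (V_up−V_dn)/(S_up−S_dn) = (0.0000−0.0000)/(33.2450−19.7177) = 0.0000. V = [p*·0.0000 + (1−p*)·0.0000]/1.05 = 0.0000. B = V − Δ·S = 0.0000.
(2,1): S=38.6570. Δ = (V_up−V_dn)/(S_up−S_dn) = (24.9274−0.0000)/(56.0526−33.2450) = 1.0929. V = [p*·24.9274 + (1−p*)·0.0000]/1.05 = 7.6452. B = V − Δ·S = -34.6046.
(2,2): S=65.1775. Δ = (V_up−V_dn)/(S_up−S_dn) = (94.5074−24.9274)/(94.5074−56.0526) = 1.8094. V = [p*·94.5074 + (1−p*)·24.9274]/1.05 = 45.0805. B = V − Δ·S = -72.8517.
(1,0): S=26.6600. Δ = (V_up−V_dn)/(S_up−S_dn) = (7.6452−0.0000)/(38.6570−22.9276) = 0.4860. V = [p*·7.6452 + (1−p*)·0.0000]/1.05 = 2.3448. B = V − Δ·S = -10.6132.
(1,1): S=44.9500. Δ = (V_up−V_dn)/(S_up−S_dn) = (45.0805−7.6452)/(65.1775−38.6570) = 1.4116. V = [p*·45.0805 + (1−p*)·7.6452]/1.05 = 18.7625. B = V − Δ·S = -44.6871.
(0,0): S=31.0000. Δ = (V_up−V_dn)/(S_up−S_dn) = (18.7625−2.3448)/(44.9500−26.6600) = 0.8976. V = [p*·18.7625 + (1−p*)·2.3448]/1.05 = 7.2684. B = V − Δ·S = -20.5582.
Self-financing check: at every node Δ·S+B equals the discounted successor values.

(0,0): Delta=0.8976 Bond=-20.5582
(1,0): Delta=0.4860 Bond=-10.6132
(1,1): Delta=1.4116 Bond=-44.6871
(2,0): Delta=0.0000 Bond=0.0000
(2,1): Delta=1.0929 Bond=-34.6046
(2,2): Delta=1.8094 Bond=-72.8517
(3,0): Delta=0.0000 Bond=0.0000
(3,1): Delta=0.0000 Bond=0.0000
(3,2): Delta=2.4576 Bond=-112.8291
(3,3): Delta=1.0000 Bond=0.0000
V0=7.2684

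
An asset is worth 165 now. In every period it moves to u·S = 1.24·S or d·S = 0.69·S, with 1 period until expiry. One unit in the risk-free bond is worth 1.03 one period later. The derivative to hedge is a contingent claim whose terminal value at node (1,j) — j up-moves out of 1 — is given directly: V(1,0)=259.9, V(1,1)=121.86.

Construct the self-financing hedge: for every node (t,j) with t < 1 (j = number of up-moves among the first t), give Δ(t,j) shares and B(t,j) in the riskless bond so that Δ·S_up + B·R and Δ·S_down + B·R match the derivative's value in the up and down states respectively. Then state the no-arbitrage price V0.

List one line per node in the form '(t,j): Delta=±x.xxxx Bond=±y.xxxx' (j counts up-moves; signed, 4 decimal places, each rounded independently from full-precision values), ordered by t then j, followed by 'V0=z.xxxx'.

Risk-neutral probability p* = (R−d)/(u−d) = (1.03−0.69)/(1.24−0.69) = 0.6182.
Terminal payoffs: V(1,0)=259.9000, V(1,1)=121.8600
  t=0,j=0: stock 165.0000 → up 204.6000 (V=121.8600), down 113.8500 (V=259.9000). Price 169.4817; hedge Δ=-1.5211, bond B=420.4635.
Each (Δ,B) replicates both successor values, so the strategy is self-financing and V0 is arbitrage-free.

(0,0): Delta=-1.5211 Bond=420.4635
V0=169.4817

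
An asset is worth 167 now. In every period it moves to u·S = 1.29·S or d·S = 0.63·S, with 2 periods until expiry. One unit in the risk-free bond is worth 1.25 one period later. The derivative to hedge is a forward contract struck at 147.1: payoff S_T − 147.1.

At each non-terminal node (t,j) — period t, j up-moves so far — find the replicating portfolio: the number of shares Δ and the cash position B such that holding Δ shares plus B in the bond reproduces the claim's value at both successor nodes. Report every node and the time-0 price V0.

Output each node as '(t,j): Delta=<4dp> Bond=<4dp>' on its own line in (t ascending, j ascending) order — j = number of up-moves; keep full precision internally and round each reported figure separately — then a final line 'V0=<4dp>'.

(0,0): Delta=1.0000 Bond=-94.1440
(1,0): Delta=1.0000 Bond=-117.6800
(1,1): Delta=1.0000 Bond=-117.6800
V0=72.8560

Under the risk-neutral measure, an up-move has probability p* = (R−d)/(u−d) = 0.9394 and values discount at R = 1.25.
At expiry t=2: V(2,0)=-80.8177, V(2,1)=-11.3791, V(2,2)=130.8047
  t=1,j=0: stock 105.2100 → up 135.7209 (V=-11.3791), down 66.2823 (V=-80.8177). Price -12.4700; hedge Δ=1.0000, bond B=-117.6800.
  t=1,j=1: stock 215.4300 → up 277.9047 (V=130.8047), down 135.7209 (V=-11.3791). Price 97.7500; hedge Δ=1.0000, bond B=-117.6800.
  t=0,j=0: stock 167.0000 → up 215.4300 (V=97.7500), down 105.2100 (V=-12.4700). Price 72.8560; hedge Δ=1.0000, bond B=-94.1440.
Check: Δ(0,0)·S0 + B(0,0) = 72.8560 = V0.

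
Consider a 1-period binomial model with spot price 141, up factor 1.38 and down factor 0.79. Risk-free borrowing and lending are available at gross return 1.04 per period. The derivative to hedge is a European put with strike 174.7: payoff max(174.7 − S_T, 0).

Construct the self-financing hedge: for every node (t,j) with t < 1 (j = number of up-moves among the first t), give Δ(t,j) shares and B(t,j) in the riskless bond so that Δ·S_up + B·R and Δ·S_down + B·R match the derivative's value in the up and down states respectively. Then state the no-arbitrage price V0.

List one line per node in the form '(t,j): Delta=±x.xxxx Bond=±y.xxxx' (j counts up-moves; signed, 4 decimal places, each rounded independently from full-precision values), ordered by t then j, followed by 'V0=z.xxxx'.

(0,0): Delta=-0.7610 Bond=142.3856
V0=35.0805

Under the risk-neutral measure, an up-move has probability p* = (R−d)/(u−d) = 0.4237 and values discount at R = 1.04.
At expiry t=1: V(1,0)=63.3100, V(1,1)=0.0000
  t=0,j=0: stock 141.0000 → up 194.5800 (V=0.0000), down 111.3900 (V=63.3100). Price 35.0805; hedge Δ=-0.7610, bond B=142.3856.
The time-0 hedge costs 35.0805, which is the no-arbitrage price.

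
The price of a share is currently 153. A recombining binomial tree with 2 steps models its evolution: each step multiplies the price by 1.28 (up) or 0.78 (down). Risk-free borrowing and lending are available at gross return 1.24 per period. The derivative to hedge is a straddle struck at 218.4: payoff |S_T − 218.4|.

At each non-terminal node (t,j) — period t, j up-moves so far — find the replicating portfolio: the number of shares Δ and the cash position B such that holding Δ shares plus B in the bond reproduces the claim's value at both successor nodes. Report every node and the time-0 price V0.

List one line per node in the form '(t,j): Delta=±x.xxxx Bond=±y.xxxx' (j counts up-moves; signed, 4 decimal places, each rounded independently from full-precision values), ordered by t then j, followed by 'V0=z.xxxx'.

(0,0): Delta=-0.3740 Bond=81.7880
(1,0): Delta=-1.0000 Bond=176.1290
(1,1): Delta=-0.3408 Bond=94.9205
V0=24.5725

Risk-neutral probability p* = (R−d)/(u−d) = (1.24−0.78)/(1.28−0.78) = 0.9200.
At expiry t=2: V(2,0)=125.3148, V(2,1)=65.6448, V(2,2)=32.2752
  t=1,j=0: stock 119.3400 → up 152.7552 (V=65.6448), down 93.0852 (V=125.3148). Price 56.7890; hedge Δ=-1.0000, bond B=176.1290.
  t=1,j=1: stock 195.8400 → up 250.6752 (V=32.2752), down 152.7552 (V=65.6448). Price 28.1813; hedge Δ=-0.3408, bond B=94.9205.
  t=0,j=0: stock 153.0000 → up 195.8400 (V=28.1813), down 119.3400 (V=56.7890). Price 24.5725; hedge Δ=-0.3740, bond B=81.7880.
Each (Δ,B) replicates both successor values, so the strategy is self-financing and V0 is arbitrage-free.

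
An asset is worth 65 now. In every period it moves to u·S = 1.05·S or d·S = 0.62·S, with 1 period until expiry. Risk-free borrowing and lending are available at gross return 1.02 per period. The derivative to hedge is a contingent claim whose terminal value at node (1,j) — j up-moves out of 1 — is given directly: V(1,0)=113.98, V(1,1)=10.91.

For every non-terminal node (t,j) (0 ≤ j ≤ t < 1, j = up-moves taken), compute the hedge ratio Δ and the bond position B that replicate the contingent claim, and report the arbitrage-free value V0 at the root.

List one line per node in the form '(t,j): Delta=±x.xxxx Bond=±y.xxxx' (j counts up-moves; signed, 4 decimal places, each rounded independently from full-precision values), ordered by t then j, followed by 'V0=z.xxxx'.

(0,0): Delta=-3.6877 Bond=257.4437
V0=17.7460

Since d<R<u, set p* = (R−d)/(u−d) = 0.9302; price each node as the discounted p*-expectation of its children.
Terminal values V(1,·): V(1,0)=113.9800, V(1,1)=10.9100
Node (0,0) S=65.0000: V=(p*·10.9100+(1−p*)·113.9800)/1.02=17.7460; Δ=(10.9100−113.9800)/(68.2500−40.3000)=-3.6877; B=V−Δ·S=257.4437
Check: Δ(0,0)·S0 + B(0,0) = 17.7460 = V0.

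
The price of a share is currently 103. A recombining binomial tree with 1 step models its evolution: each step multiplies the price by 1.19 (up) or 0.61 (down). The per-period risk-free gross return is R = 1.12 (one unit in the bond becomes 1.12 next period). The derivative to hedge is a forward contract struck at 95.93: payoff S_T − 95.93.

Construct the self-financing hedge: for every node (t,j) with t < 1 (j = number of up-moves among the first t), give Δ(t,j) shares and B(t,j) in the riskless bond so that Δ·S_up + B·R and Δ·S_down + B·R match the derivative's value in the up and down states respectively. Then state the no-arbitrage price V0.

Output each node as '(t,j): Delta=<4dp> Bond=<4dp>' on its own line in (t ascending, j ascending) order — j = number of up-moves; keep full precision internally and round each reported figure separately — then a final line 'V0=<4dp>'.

(0,0): Delta=1.0000 Bond=-85.6518
V0=17.3482

Risk-neutral probability p* = (R−d)/(u−d) = (1.12−0.61)/(1.19−0.61) = 0.8793.
At expiry t=1: V(1,0)=-33.1000, V(1,1)=26.6400
(0,0): S=103.0000. Δ = (V_up−V_dn)/(S_up−S_dn) = (26.6400−-33.1000)/(122.5700−62.8300) = 1.0000. V = [p*·26.6400 + (1−p*)·-33.1000]/1.12 = 17.3482. B = V − Δ·S = -85.6518.
The time-0 hedge costs 17.3482, which is the no-arbitrage price.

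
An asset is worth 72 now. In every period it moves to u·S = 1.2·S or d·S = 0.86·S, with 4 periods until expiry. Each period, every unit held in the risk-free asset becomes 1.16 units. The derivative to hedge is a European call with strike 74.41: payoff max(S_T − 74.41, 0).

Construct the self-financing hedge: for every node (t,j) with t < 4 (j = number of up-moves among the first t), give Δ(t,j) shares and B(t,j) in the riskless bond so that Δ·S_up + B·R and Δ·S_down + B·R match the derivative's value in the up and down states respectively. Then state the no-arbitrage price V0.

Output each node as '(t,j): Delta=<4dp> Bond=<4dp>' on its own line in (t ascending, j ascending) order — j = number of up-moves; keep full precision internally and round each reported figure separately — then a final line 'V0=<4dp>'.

(0,0): Delta=0.9807 Bond=-39.6397
(1,0): Delta=0.8498 Bond=-37.8786
(1,1): Delta=0.9932 Bond=-47.0625
(2,0): Delta=0.0954 Bond=-3.7679
(2,1): Delta=0.9219 Bond=-49.2954
(2,2): Delta=1.0000 Bond=-55.2988
(3,0): Delta=0.0000 Bond=0.0000
(3,1): Delta=0.1046 Bond=-4.9536
(3,2): Delta=1.0000 Bond=-64.1466
(3,3): Delta=1.0000 Bond=-64.1466
V0=30.9695

No-arbitrage ⇒ martingale measure with p* = (R−d)/(u−d) = 0.8824.
At expiry t=4: V(4,0)=0.0000, V(4,1)=0.0000, V(4,2)=2.2717, V(4,3)=32.5878, V(4,4)=74.8892
  t=3,j=0: stock 45.7960 → up 54.9552 (V=0.0000), down 39.3846 (V=0.0000). Price 0.0000; hedge Δ=0.0000, bond B=0.0000.
  t=3,j=1: stock 63.9014 → up 76.6817 (V=2.2717), down 54.9552 (V=0.0000). Price 1.7280; hedge Δ=0.1046, bond B=-4.9536.
  t=3,j=2: stock 89.1648 → up 106.9978 (V=32.5878), down 76.6817 (V=2.2717). Price 25.0182; hedge Δ=1.0000, bond B=-64.1466.
  t=3,j=3: stock 124.4160 → up 149.2992 (V=74.8892), down 106.9978 (V=32.5878). Price 60.2694; hedge Δ=1.0000, bond B=-64.1466.
  t=2,j=0: stock 53.2512 → up 63.9014 (V=1.7280), down 45.7960 (V=0.0000). Price 1.3144; hedge Δ=0.0954, bond B=-3.7679.
  t=2,j=1: stock 74.3040 → up 89.1648 (V=25.0182), down 63.9014 (V=1.7280). Price 19.2054; hedge Δ=0.9219, bond B=-49.2954.
  t=2,j=2: stock 103.6800 → up 124.4160 (V=60.2694), down 89.1648 (V=25.0182). Price 48.3812; hedge Δ=1.0000, bond B=-55.2988.
  t=1,j=0: stock 61.9200 → up 74.3040 (V=19.2054), down 53.2512 (V=1.3144). Price 14.7418; hedge Δ=0.8498, bond B=-37.8786.
  t=1,j=1: stock 86.4000 → up 103.6800 (V=48.3812), down 74.3040 (V=19.2054). Price 38.7490; hedge Δ=0.9932, bond B=-47.0625.
  t=0,j=0: stock 72.0000 → up 86.4000 (V=38.7490), down 61.9200 (V=14.7418). Price 30.9695; hedge Δ=0.9807, bond B=-39.6397.
Each (Δ,B) replicates both successor values, so the strategy is self-financing and V0 is arbitrage-free.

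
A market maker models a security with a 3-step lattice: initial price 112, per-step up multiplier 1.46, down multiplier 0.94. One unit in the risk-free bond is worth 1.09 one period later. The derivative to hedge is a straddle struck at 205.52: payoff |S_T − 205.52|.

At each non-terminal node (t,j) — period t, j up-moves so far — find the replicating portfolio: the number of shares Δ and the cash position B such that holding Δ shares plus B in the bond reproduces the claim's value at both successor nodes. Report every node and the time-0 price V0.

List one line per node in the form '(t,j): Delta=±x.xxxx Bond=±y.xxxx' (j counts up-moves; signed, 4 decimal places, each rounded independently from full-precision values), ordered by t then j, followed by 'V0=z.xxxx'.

(0,0): Delta=-0.4772 Bond=110.6346
(1,0): Delta=-0.8173 Bond=156.3964
(1,1): Delta=0.0629 Bond=32.2734
(2,0): Delta=-1.0000 Bond=188.5505
(2,1): Delta=-0.5272 Bond=125.8788
(2,2): Delta=1.0000 Bond=-188.5505
V0=57.1846

No-arbitrage ⇒ martingale measure with p* = (R−d)/(u−d) = 0.2885.
Payoff layer (t=3): V(3,0)=112.4946, V(3,1)=61.0337, V(3,2)=18.8948, V(3,3)=143.0392
Node (2,0) S=98.9632: V=(p*·61.0337+(1−p*)·112.4946)/1.09=89.5873; Δ=(61.0337−112.4946)/(144.4863−93.0254)=-1.0000; B=V−Δ·S=188.5505
Node (2,1) S=153.7088: V=(p*·18.8948+(1−p*)·61.0337)/1.09=44.8425; Δ=(18.8948−61.0337)/(224.4148−144.4863)=-0.5272; B=V−Δ·S=125.8788
Node (2,2) S=238.7392: V=(p*·143.0392+(1−p*)·18.8948)/1.09=50.1887; Δ=(143.0392−18.8948)/(348.5592−224.4148)=1.0000; B=V−Δ·S=-188.5505
Node (1,0) S=105.2800: V=(p*·44.8425+(1−p*)·89.5873)/1.09=70.3487; Δ=(44.8425−89.5873)/(153.7088−98.9632)=-0.8173; B=V−Δ·S=156.3964
Node (1,1) S=163.5200: V=(p*·50.1887+(1−p*)·44.8425)/1.09=42.5547; Δ=(50.1887−44.8425)/(238.7392−153.7088)=0.0629; B=V−Δ·S=32.2734
Node (0,0) S=112.0000: V=(p*·42.5547+(1−p*)·70.3487)/1.09=57.1846; Δ=(42.5547−70.3487)/(163.5200−105.2800)=-0.4772; B=V−Δ·S=110.6346
The time-0 hedge costs 57.1846, which is the no-arbitrage price.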